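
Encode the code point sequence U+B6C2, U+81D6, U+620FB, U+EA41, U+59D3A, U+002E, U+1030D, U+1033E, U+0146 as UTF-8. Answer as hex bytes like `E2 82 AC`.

U+B6C2: 3-byte form → EB 9B 82.
U+81D6: 3-byte form → E8 87 96.
U+620FB: 4-byte form → F1 A2 83 BB.
U+EA41: 3-byte form → EE A9 81.
U+59D3A: 4-byte form → F1 99 B4 BA.
U+002E: 1-byte form → 2E.
U+1030D: 4-byte form → F0 90 8C 8D.
U+1033E: 4-byte form → F0 90 8C BE.
U+0146: 2-byte form → C5 86.
Concatenated (28 bytes): EB 9B 82 E8 87 96 F1 A2 83 BB EE A9 81 F1 99 B4 BA 2E F0 90 8C 8D F0 90 8C BE C5 86.

EB 9B 82 E8 87 96 F1 A2 83 BB EE A9 81 F1 99 B4 BA 2E F0 90 8C 8D F0 90 8C BE C5 86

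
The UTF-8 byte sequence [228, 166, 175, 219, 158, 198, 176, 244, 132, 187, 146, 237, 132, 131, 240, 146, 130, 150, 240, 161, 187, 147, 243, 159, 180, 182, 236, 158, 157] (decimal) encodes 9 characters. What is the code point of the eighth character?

Offset 0: leading byte 0xE4 = 11100100 → 3-byte char #1 = E4 A6 AF.
Offset 3: leading byte 0xDB = 11011011 → 2-byte char #2 = DB 9E.
Offset 5: leading byte 0xC6 = 11000110 → 2-byte char #3 = C6 B0.
Offset 7: leading byte 0xF4 = 11110100 → 4-byte char #4 = F4 84 BB 92.
Offset 11: leading byte 0xED = 11101101 → 3-byte char #5 = ED 84 83.
Offset 14: leading byte 0xF0 = 11110000 → 4-byte char #6 = F0 92 82 96.
Offset 18: leading byte 0xF0 = 11110000 → 4-byte char #7 = F0 A1 BB 93.
Offset 22: leading byte 0xF3 = 11110011 → 4-byte char #8 = F3 9F B4 B6.
Leading byte 0xF3 = 11110011 matches 11110xxx → 4-byte sequence.
Byte 1: 0xF3 = 11110011, payload 011 (3 bits).
Byte 2: 0x9F = 10011111 (10xxxxxx ✓), payload 011111.
Byte 3: 0xB4 = 10110100 (10xxxxxx ✓), payload 110100.
Byte 4: 0xB6 = 10110110 (10xxxxxx ✓), payload 110110.
Concatenate: 011011111110100110110 = 0xDFD36 (21 bits → U+DFD36).

U+DFD36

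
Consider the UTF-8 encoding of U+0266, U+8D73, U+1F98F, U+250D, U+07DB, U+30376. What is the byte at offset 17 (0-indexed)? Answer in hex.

0xB6

U+0266 → 2-byte form C9 A6 at offsets 0–1.
U+8D73 → 3-byte form E8 B5 B3 at offsets 2–4.
U+1F98F → 4-byte form F0 9F A6 8F at offsets 5–8.
U+250D → 3-byte form E2 94 8D at offsets 9–11.
U+07DB → 2-byte form DF 9B at offsets 12–13.
U+30376 → 4-byte form F0 B0 8D B6 at offsets 14–17.
Offset 17 falls in char 6's range; it's byte 4 of F0 B0 8D B6 = 0xB6.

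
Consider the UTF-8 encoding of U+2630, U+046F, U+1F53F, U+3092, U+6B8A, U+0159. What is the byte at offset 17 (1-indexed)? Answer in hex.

0x99

1-indexed offset 17 is 0-indexed offset 16.
U+2630 → 3-byte form E2 98 B0 at offsets 0–2.
U+046F → 2-byte form D1 AF at offsets 3–4.
U+1F53F → 4-byte form F0 9F 94 BF at offsets 5–8.
U+3092 → 3-byte form E3 82 92 at offsets 9–11.
U+6B8A → 3-byte form E6 AE 8A at offsets 12–14.
U+0159 → 2-byte form C5 99 at offsets 15–16.
Offset 16 falls in char 6's range; it's byte 2 of C5 99 = 0x99.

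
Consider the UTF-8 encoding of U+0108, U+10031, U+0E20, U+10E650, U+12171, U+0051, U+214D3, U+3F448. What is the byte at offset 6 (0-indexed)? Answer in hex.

U+0108 → 2-byte form C4 88 at offsets 0–1.
U+10031 → 4-byte form F0 90 80 B1 at offsets 2–5.
U+0E20 → 3-byte form E0 B8 A0 at offsets 6–8.
Offset 6 falls in char 3's range; it's byte 1 of E0 B8 A0 = 0xE0.

0xE0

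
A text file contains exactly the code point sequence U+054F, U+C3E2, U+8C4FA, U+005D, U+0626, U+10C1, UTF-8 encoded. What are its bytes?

D5 8F EC 8F A2 F2 8C 93 BA 5D D8 A6 E1 83 81

U+054F: 2-byte form → D5 8F.
U+C3E2: 3-byte form → EC 8F A2.
U+8C4FA: 4-byte form → F2 8C 93 BA.
U+005D: 1-byte form → 5D.
U+0626: 2-byte form → D8 A6.
U+10C1: 3-byte form → E1 83 81.
Concatenated (15 bytes): D5 8F EC 8F A2 F2 8C 93 BA 5D D8 A6 E1 83 81.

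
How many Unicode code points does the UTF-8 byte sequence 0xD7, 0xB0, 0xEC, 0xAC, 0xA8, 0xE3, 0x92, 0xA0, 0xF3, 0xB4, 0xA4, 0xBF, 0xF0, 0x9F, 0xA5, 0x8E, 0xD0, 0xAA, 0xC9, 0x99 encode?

Byte at offset 0: 0xD7 = 11010111 → 2-byte char (#1). Advance 2.
Byte at offset 2: 0xEC = 11101100 → 3-byte char (#2). Advance 3.
Byte at offset 5: 0xE3 = 11100011 → 3-byte char (#3). Advance 3.
Byte at offset 8: 0xF3 = 11110011 → 4-byte char (#4). Advance 4.
Byte at offset 12: 0xF0 = 11110000 → 4-byte char (#5). Advance 4.
Byte at offset 16: 0xD0 = 11010000 → 2-byte char (#6). Advance 2.
Byte at offset 18: 0xC9 = 11001001 → 2-byte char (#7). Advance 2.
Reached end at offset 20 after 7 code points.

7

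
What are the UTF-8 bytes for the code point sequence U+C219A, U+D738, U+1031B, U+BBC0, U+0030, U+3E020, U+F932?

U+C219A: 4-byte form → F3 82 86 9A.
U+D738: 3-byte form → ED 9C B8.
U+1031B: 4-byte form → F0 90 8C 9B.
U+BBC0: 3-byte form → EB AF 80.
U+0030: 1-byte form → 30.
U+3E020: 4-byte form → F0 BE 80 A0.
U+F932: 3-byte form → EF A4 B2.
Concatenated (22 bytes): F3 82 86 9A ED 9C B8 F0 90 8C 9B EB AF 80 30 F0 BE 80 A0 EF A4 B2.

F3 82 86 9A ED 9C B8 F0 90 8C 9B EB AF 80 30 F0 BE 80 A0 EF A4 B2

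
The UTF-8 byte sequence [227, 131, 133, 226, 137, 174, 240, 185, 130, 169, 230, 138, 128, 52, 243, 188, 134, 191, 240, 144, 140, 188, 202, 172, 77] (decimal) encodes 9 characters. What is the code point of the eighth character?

U+02AC

Offset 0: leading byte 0xE3 = 11100011 → 3-byte char #1 = E3 83 85.
Offset 3: leading byte 0xE2 = 11100010 → 3-byte char #2 = E2 89 AE.
Offset 6: leading byte 0xF0 = 11110000 → 4-byte char #3 = F0 B9 82 A9.
Offset 10: leading byte 0xE6 = 11100110 → 3-byte char #4 = E6 8A 80.
Offset 13: leading byte 0x34 = 00110100 → 1-byte char #5 = 34.
Offset 14: leading byte 0xF3 = 11110011 → 4-byte char #6 = F3 BC 86 BF.
Offset 18: leading byte 0xF0 = 11110000 → 4-byte char #7 = F0 90 8C BC.
Offset 22: leading byte 0xCA = 11001010 → 2-byte char #8 = CA AC.
Leading byte 0xCA = 11001010 matches 110xxxxx → 2-byte sequence.
Byte 1: 0xCA = 11001010, payload 01010 (5 bits).
Byte 2: 0xAC = 10101100 (10xxxxxx ✓), payload 101100.
Concatenate: 01010101100 = 0x2AC (11 bits → U+02AC).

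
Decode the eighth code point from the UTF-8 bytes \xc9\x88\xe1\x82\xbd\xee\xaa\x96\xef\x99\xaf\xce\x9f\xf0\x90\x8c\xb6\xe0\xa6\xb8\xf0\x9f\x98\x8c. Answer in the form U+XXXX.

U+1F60C

Offset 0: leading byte 0xC9 = 11001001 → 2-byte char #1 = C9 88.
Offset 2: leading byte 0xE1 = 11100001 → 3-byte char #2 = E1 82 BD.
Offset 5: leading byte 0xEE = 11101110 → 3-byte char #3 = EE AA 96.
Offset 8: leading byte 0xEF = 11101111 → 3-byte char #4 = EF 99 AF.
Offset 11: leading byte 0xCE = 11001110 → 2-byte char #5 = CE 9F.
Offset 13: leading byte 0xF0 = 11110000 → 4-byte char #6 = F0 90 8C B6.
Offset 17: leading byte 0xE0 = 11100000 → 3-byte char #7 = E0 A6 B8.
Offset 20: leading byte 0xF0 = 11110000 → 4-byte char #8 = F0 9F 98 8C.
Leading byte 0xF0 = 11110000 matches 11110xxx → 4-byte sequence.
Byte 1: 0xF0 = 11110000, payload 000 (3 bits).
Byte 2: 0x9F = 10011111 (10xxxxxx ✓), payload 011111.
Byte 3: 0x98 = 10011000 (10xxxxxx ✓), payload 011000.
Byte 4: 0x8C = 10001100 (10xxxxxx ✓), payload 001100.
Concatenate: 000011111011000001100 = 0x1F60C (21 bits → U+1F60C).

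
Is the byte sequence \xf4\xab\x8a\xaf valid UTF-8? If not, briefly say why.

invalid (encodes a value above U+10FFFF)

Leading byte 0xF4 = 11110100 → 4-byte form.
Payload = 0x12B2AF, which exceeds U+10FFFF, the maximum Unicode code point. (Leading bytes F5–FF, or F4 followed by ≥ 0x90, are invalid.)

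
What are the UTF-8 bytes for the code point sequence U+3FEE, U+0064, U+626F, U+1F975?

E3 BF AE 64 E6 89 AF F0 9F A5 B5

U+3FEE: 3-byte form → E3 BF AE.
U+0064: 1-byte form → 64.
U+626F: 3-byte form → E6 89 AF.
U+1F975: 4-byte form → F0 9F A5 B5.
Concatenated (11 bytes): E3 BF AE 64 E6 89 AF F0 9F A5 B5.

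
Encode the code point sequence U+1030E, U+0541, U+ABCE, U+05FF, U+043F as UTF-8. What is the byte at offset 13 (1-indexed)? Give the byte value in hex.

0xBF

1-indexed offset 13 is 0-indexed offset 12.
U+1030E → 4-byte form F0 90 8C 8E at offsets 0–3.
U+0541 → 2-byte form D5 81 at offsets 4–5.
U+ABCE → 3-byte form EA AF 8E at offsets 6–8.
U+05FF → 2-byte form D7 BF at offsets 9–10.
U+043F → 2-byte form D0 BF at offsets 11–12.
Offset 12 falls in char 5's range; it's byte 2 of D0 BF = 0xBF.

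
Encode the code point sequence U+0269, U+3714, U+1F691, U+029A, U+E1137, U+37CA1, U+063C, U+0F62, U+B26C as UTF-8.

U+0269: 2-byte form → C9 A9.
U+3714: 3-byte form → E3 9C 94.
U+1F691: 4-byte form → F0 9F 9A 91.
U+029A: 2-byte form → CA 9A.
U+E1137: 4-byte form → F3 A1 84 B7.
U+37CA1: 4-byte form → F0 B7 B2 A1.
U+063C: 2-byte form → D8 BC.
U+0F62: 3-byte form → E0 BD A2.
U+B26C: 3-byte form → EB 89 AC.
Concatenated (27 bytes): C9 A9 E3 9C 94 F0 9F 9A 91 CA 9A F3 A1 84 B7 F0 B7 B2 A1 D8 BC E0 BD A2 EB 89 AC.

C9 A9 E3 9C 94 F0 9F 9A 91 CA 9A F3 A1 84 B7 F0 B7 B2 A1 D8 BC E0 BD A2 EB 89 AC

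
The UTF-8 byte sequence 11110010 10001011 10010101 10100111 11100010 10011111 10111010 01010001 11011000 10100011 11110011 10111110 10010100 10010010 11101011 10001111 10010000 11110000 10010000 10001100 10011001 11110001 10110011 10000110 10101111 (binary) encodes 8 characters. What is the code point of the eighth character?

Offset 0: leading byte 0xF2 = 11110010 → 4-byte char #1 = F2 8B 95 A7.
Offset 4: leading byte 0xE2 = 11100010 → 3-byte char #2 = E2 9F BA.
Offset 7: leading byte 0x51 = 01010001 → 1-byte char #3 = 51.
Offset 8: leading byte 0xD8 = 11011000 → 2-byte char #4 = D8 A3.
Offset 10: leading byte 0xF3 = 11110011 → 4-byte char #5 = F3 BE 94 92.
Offset 14: leading byte 0xEB = 11101011 → 3-byte char #6 = EB 8F 90.
Offset 17: leading byte 0xF0 = 11110000 → 4-byte char #7 = F0 90 8C 99.
Offset 21: leading byte 0xF1 = 11110001 → 4-byte char #8 = F1 B3 86 AF.
Leading byte 0xF1 = 11110001 matches 11110xxx → 4-byte sequence.
Byte 1: 0xF1 = 11110001, payload 001 (3 bits).
Byte 2: 0xB3 = 10110011 (10xxxxxx ✓), payload 110011.
Byte 3: 0x86 = 10000110 (10xxxxxx ✓), payload 000110.
Byte 4: 0xAF = 10101111 (10xxxxxx ✓), payload 101111.
Concatenate: 001110011000110101111 = 0x731AF (21 bits → U+731AF).

U+731AF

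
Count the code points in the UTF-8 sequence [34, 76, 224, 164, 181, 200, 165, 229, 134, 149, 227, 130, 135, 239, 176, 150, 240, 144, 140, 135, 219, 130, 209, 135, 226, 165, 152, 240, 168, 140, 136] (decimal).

Byte at offset 0: 0x22 = 00100010 → 1-byte char (#1). Advance 1.
Byte at offset 1: 0x4C = 01001100 → 1-byte char (#2). Advance 1.
Byte at offset 2: 0xE0 = 11100000 → 3-byte char (#3). Advance 3.
Byte at offset 5: 0xC8 = 11001000 → 2-byte char (#4). Advance 2.
Byte at offset 7: 0xE5 = 11100101 → 3-byte char (#5). Advance 3.
Byte at offset 10: 0xE3 = 11100011 → 3-byte char (#6). Advance 3.
Byte at offset 13: 0xEF = 11101111 → 3-byte char (#7). Advance 3.
Byte at offset 16: 0xF0 = 11110000 → 4-byte char (#8). Advance 4.
Byte at offset 20: 0xDB = 11011011 → 2-byte char (#9). Advance 2.
Byte at offset 22: 0xD1 = 11010001 → 2-byte char (#10). Advance 2.
Byte at offset 24: 0xE2 = 11100010 → 3-byte char (#11). Advance 3.
Byte at offset 27: 0xF0 = 11110000 → 4-byte char (#12). Advance 4.
Reached end at offset 31 after 12 code points.

12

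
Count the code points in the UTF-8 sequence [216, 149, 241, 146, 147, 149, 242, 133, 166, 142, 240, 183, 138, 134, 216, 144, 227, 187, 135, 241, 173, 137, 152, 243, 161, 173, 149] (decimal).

Byte at offset 0: 0xD8 = 11011000 → 2-byte char (#1). Advance 2.
Byte at offset 2: 0xF1 = 11110001 → 4-byte char (#2). Advance 4.
Byte at offset 6: 0xF2 = 11110010 → 4-byte char (#3). Advance 4.
Byte at offset 10: 0xF0 = 11110000 → 4-byte char (#4). Advance 4.
Byte at offset 14: 0xD8 = 11011000 → 2-byte char (#5). Advance 2.
Byte at offset 16: 0xE3 = 11100011 → 3-byte char (#6). Advance 3.
Byte at offset 19: 0xF1 = 11110001 → 4-byte char (#7). Advance 4.
Byte at offset 23: 0xF3 = 11110011 → 4-byte char (#8). Advance 4.
Reached end at offset 27 after 8 code points.

8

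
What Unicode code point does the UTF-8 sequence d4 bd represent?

Leading byte 0xD4 = 11010100 matches 110xxxxx → 2-byte sequence.
Byte 1: 0xD4 = 11010100, payload 10100 (5 bits).
Byte 2: 0xBD = 10111101 (10xxxxxx ✓), payload 111101.
Concatenate: 10100111101 = 0x53D (11 bits → U+053D).

U+053D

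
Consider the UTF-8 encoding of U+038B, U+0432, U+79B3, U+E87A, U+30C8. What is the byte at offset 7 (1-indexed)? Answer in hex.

0xB3

1-indexed offset 7 is 0-indexed offset 6.
U+038B → 2-byte form CE 8B at offsets 0–1.
U+0432 → 2-byte form D0 B2 at offsets 2–3.
U+79B3 → 3-byte form E7 A6 B3 at offsets 4–6.
Offset 6 falls in char 3's range; it's byte 3 of E7 A6 B3 = 0xB3.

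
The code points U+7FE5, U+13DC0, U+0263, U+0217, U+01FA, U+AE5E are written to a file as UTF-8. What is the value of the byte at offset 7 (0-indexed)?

0xC9

U+7FE5 → 3-byte form E7 BF A5 at offsets 0–2.
U+13DC0 → 4-byte form F0 93 B7 80 at offsets 3–6.
U+0263 → 2-byte form C9 A3 at offsets 7–8.
Offset 7 falls in char 3's range; it's byte 1 of C9 A3 = 0xC9.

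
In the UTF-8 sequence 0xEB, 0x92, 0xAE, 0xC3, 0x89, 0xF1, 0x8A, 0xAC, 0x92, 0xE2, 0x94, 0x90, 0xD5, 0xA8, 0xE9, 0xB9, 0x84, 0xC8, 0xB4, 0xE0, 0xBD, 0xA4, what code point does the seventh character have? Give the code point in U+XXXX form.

Offset 0: leading byte 0xEB = 11101011 → 3-byte char #1 = EB 92 AE.
Offset 3: leading byte 0xC3 = 11000011 → 2-byte char #2 = C3 89.
Offset 5: leading byte 0xF1 = 11110001 → 4-byte char #3 = F1 8A AC 92.
Offset 9: leading byte 0xE2 = 11100010 → 3-byte char #4 = E2 94 90.
Offset 12: leading byte 0xD5 = 11010101 → 2-byte char #5 = D5 A8.
Offset 14: leading byte 0xE9 = 11101001 → 3-byte char #6 = E9 B9 84.
Offset 17: leading byte 0xC8 = 11001000 → 2-byte char #7 = C8 B4.
Leading byte 0xC8 = 11001000 matches 110xxxxx → 2-byte sequence.
Byte 1: 0xC8 = 11001000, payload 01000 (5 bits).
Byte 2: 0xB4 = 10110100 (10xxxxxx ✓), payload 110100.
Concatenate: 01000110100 = 0x234 (11 bits → U+0234).

U+0234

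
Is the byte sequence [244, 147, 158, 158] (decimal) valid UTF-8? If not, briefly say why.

Leading byte 0xF4 = 11110100 → 4-byte form.
Payload = 0x11379E, which exceeds U+10FFFF, the maximum Unicode code point. (Leading bytes F5–FF, or F4 followed by ≥ 0x90, are invalid.)

invalid (encodes a value above U+10FFFF)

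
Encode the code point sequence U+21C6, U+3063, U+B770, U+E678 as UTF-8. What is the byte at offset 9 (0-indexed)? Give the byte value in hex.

0xEE

U+21C6 → 3-byte form E2 87 86 at offsets 0–2.
U+3063 → 3-byte form E3 81 A3 at offsets 3–5.
U+B770 → 3-byte form EB 9D B0 at offsets 6–8.
U+E678 → 3-byte form EE 99 B8 at offsets 9–11.
Offset 9 falls in char 4's range; it's byte 1 of EE 99 B8 = 0xEE.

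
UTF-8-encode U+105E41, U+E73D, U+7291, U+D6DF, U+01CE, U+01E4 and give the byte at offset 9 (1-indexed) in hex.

1-indexed offset 9 is 0-indexed offset 8.
U+105E41 → 4-byte form F4 85 B9 81 at offsets 0–3.
U+E73D → 3-byte form EE 9C BD at offsets 4–6.
U+7291 → 3-byte form E7 8A 91 at offsets 7–9.
Offset 8 falls in char 3's range; it's byte 2 of E7 8A 91 = 0x8A.

0x8A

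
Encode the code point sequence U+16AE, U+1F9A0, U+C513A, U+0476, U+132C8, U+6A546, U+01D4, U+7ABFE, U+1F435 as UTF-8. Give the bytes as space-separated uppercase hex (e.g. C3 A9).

U+16AE: 3-byte form → E1 9A AE.
U+1F9A0: 4-byte form → F0 9F A6 A0.
U+C513A: 4-byte form → F3 85 84 BA.
U+0476: 2-byte form → D1 B6.
U+132C8: 4-byte form → F0 93 8B 88.
U+6A546: 4-byte form → F1 AA 95 86.
U+01D4: 2-byte form → C7 94.
U+7ABFE: 4-byte form → F1 BA AF BE.
U+1F435: 4-byte form → F0 9F 90 B5.
Concatenated (31 bytes): E1 9A AE F0 9F A6 A0 F3 85 84 BA D1 B6 F0 93 8B 88 F1 AA 95 86 C7 94 F1 BA AF BE F0 9F 90 B5.

E1 9A AE F0 9F A6 A0 F3 85 84 BA D1 B6 F0 93 8B 88 F1 AA 95 86 C7 94 F1 BA AF BE F0 9F 90 B5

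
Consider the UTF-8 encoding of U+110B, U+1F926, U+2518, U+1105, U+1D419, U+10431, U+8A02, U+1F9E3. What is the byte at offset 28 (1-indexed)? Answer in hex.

1-indexed offset 28 is 0-indexed offset 27.
U+110B → 3-byte form E1 84 8B at offsets 0–2.
U+1F926 → 4-byte form F0 9F A4 A6 at offsets 3–6.
U+2518 → 3-byte form E2 94 98 at offsets 7–9.
U+1105 → 3-byte form E1 84 85 at offsets 10–12.
U+1D419 → 4-byte form F0 9D 90 99 at offsets 13–16.
U+10431 → 4-byte form F0 90 90 B1 at offsets 17–20.
U+8A02 → 3-byte form E8 A8 82 at offsets 21–23.
U+1F9E3 → 4-byte form F0 9F A7 A3 at offsets 24–27.
Offset 27 falls in char 8's range; it's byte 4 of F0 9F A7 A3 = 0xA3.

0xA3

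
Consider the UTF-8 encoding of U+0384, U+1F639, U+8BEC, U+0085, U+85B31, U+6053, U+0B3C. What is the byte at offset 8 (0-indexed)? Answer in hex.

U+0384 → 2-byte form CE 84 at offsets 0–1.
U+1F639 → 4-byte form F0 9F 98 B9 at offsets 2–5.
U+8BEC → 3-byte form E8 AF AC at offsets 6–8.
Offset 8 falls in char 3's range; it's byte 3 of E8 AF AC = 0xAC.

0xAC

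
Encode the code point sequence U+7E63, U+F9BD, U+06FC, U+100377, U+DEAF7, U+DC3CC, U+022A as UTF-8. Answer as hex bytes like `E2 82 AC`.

U+7E63: 3-byte form → E7 B9 A3.
U+F9BD: 3-byte form → EF A6 BD.
U+06FC: 2-byte form → DB BC.
U+100377: 4-byte form → F4 80 8D B7.
U+DEAF7: 4-byte form → F3 9E AB B7.
U+DC3CC: 4-byte form → F3 9C 8F 8C.
U+022A: 2-byte form → C8 AA.
Concatenated (22 bytes): E7 B9 A3 EF A6 BD DB BC F4 80 8D B7 F3 9E AB B7 F3 9C 8F 8C C8 AA.

E7 B9 A3 EF A6 BD DB BC F4 80 8D B7 F3 9E AB B7 F3 9C 8F 8C C8 AA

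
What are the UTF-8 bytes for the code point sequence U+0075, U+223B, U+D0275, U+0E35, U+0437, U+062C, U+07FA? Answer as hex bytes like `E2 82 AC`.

U+0075: 1-byte form → 75.
U+223B: 3-byte form → E2 88 BB.
U+D0275: 4-byte form → F3 90 89 B5.
U+0E35: 3-byte form → E0 B8 B5.
U+0437: 2-byte form → D0 B7.
U+062C: 2-byte form → D8 AC.
U+07FA: 2-byte form → DF BA.
Concatenated (17 bytes): 75 E2 88 BB F3 90 89 B5 E0 B8 B5 D0 B7 D8 AC DF BA.

75 E2 88 BB F3 90 89 B5 E0 B8 B5 D0 B7 D8 AC DF BA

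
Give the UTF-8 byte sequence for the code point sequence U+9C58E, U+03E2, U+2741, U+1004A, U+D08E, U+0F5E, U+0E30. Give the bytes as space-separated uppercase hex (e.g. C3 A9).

F2 9C 96 8E CF A2 E2 9D 81 F0 90 81 8A ED 82 8E E0 BD 9E E0 B8 B0

U+9C58E: 4-byte form → F2 9C 96 8E.
U+03E2: 2-byte form → CF A2.
U+2741: 3-byte form → E2 9D 81.
U+1004A: 4-byte form → F0 90 81 8A.
U+D08E: 3-byte form → ED 82 8E.
U+0F5E: 3-byte form → E0 BD 9E.
U+0E30: 3-byte form → E0 B8 B0.
Concatenated (22 bytes): F2 9C 96 8E CF A2 E2 9D 81 F0 90 81 8A ED 82 8E E0 BD 9E E0 B8 B0.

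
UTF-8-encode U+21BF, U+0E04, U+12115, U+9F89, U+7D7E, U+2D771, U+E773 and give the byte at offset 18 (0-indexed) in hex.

0x9D

U+21BF → 3-byte form E2 86 BF at offsets 0–2.
U+0E04 → 3-byte form E0 B8 84 at offsets 3–5.
U+12115 → 4-byte form F0 92 84 95 at offsets 6–9.
U+9F89 → 3-byte form E9 BE 89 at offsets 10–12.
U+7D7E → 3-byte form E7 B5 BE at offsets 13–15.
U+2D771 → 4-byte form F0 AD 9D B1 at offsets 16–19.
Offset 18 falls in char 6's range; it's byte 3 of F0 AD 9D B1 = 0x9D.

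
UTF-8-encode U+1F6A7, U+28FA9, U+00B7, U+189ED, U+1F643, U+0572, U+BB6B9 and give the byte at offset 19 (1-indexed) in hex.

0xD5

1-indexed offset 19 is 0-indexed offset 18.
U+1F6A7 → 4-byte form F0 9F 9A A7 at offsets 0–3.
U+28FA9 → 4-byte form F0 A8 BE A9 at offsets 4–7.
U+00B7 → 2-byte form C2 B7 at offsets 8–9.
U+189ED → 4-byte form F0 98 A7 AD at offsets 10–13.
U+1F643 → 4-byte form F0 9F 99 83 at offsets 14–17.
U+0572 → 2-byte form D5 B2 at offsets 18–19.
Offset 18 falls in char 6's range; it's byte 1 of D5 B2 = 0xD5.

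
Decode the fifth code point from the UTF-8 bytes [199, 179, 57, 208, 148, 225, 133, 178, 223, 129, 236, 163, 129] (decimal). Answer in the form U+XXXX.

Offset 0: leading byte 0xC7 = 11000111 → 2-byte char #1 = C7 B3.
Offset 2: leading byte 0x39 = 00111001 → 1-byte char #2 = 39.
Offset 3: leading byte 0xD0 = 11010000 → 2-byte char #3 = D0 94.
Offset 5: leading byte 0xE1 = 11100001 → 3-byte char #4 = E1 85 B2.
Offset 8: leading byte 0xDF = 11011111 → 2-byte char #5 = DF 81.
Leading byte 0xDF = 11011111 matches 110xxxxx → 2-byte sequence.
Byte 1: 0xDF = 11011111, payload 11111 (5 bits).
Byte 2: 0x81 = 10000001 (10xxxxxx ✓), payload 000001.
Concatenate: 11111000001 = 0x7C1 (11 bits → U+07C1).

U+07C1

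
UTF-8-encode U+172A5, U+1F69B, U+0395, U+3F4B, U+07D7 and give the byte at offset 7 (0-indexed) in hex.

U+172A5 → 4-byte form F0 97 8A A5 at offsets 0–3.
U+1F69B → 4-byte form F0 9F 9A 9B at offsets 4–7.
Offset 7 falls in char 2's range; it's byte 4 of F0 9F 9A 9B = 0x9B.

0x9B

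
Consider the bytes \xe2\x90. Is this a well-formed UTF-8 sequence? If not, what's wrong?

invalid (sequence truncated)

Leading byte 0xE2 = 11100010 → 3-byte form, but only 2 bytes are present.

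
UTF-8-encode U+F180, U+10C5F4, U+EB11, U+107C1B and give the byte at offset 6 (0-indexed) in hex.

0xB4

U+F180 → 3-byte form EF 86 80 at offsets 0–2.
U+10C5F4 → 4-byte form F4 8C 97 B4 at offsets 3–6.
Offset 6 falls in char 2's range; it's byte 4 of F4 8C 97 B4 = 0xB4.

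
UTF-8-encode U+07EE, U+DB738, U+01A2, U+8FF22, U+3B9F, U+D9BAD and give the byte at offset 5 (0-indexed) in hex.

U+07EE → 2-byte form DF AE at offsets 0–1.
U+DB738 → 4-byte form F3 9B 9C B8 at offsets 2–5.
Offset 5 falls in char 2's range; it's byte 4 of F3 9B 9C B8 = 0xB8.

0xB8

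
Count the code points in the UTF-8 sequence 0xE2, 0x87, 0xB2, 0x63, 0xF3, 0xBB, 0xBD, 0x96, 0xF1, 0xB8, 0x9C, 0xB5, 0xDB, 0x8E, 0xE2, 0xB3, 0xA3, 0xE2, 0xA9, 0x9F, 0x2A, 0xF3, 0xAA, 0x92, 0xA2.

Byte at offset 0: 0xE2 = 11100010 → 3-byte char (#1). Advance 3.
Byte at offset 3: 0x63 = 01100011 → 1-byte char (#2). Advance 1.
Byte at offset 4: 0xF3 = 11110011 → 4-byte char (#3). Advance 4.
Byte at offset 8: 0xF1 = 11110001 → 4-byte char (#4). Advance 4.
Byte at offset 12: 0xDB = 11011011 → 2-byte char (#5). Advance 2.
Byte at offset 14: 0xE2 = 11100010 → 3-byte char (#6). Advance 3.
Byte at offset 17: 0xE2 = 11100010 → 3-byte char (#7). Advance 3.
Byte at offset 20: 0x2A = 00101010 → 1-byte char (#8). Advance 1.
Byte at offset 21: 0xF3 = 11110011 → 4-byte char (#9). Advance 4.
Reached end at offset 25 after 9 code points.

9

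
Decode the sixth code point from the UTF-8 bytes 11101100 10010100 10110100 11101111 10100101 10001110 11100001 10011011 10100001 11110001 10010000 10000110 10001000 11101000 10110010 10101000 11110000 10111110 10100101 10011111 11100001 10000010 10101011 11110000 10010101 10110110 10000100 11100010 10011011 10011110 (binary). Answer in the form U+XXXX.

Offset 0: leading byte 0xEC = 11101100 → 3-byte char #1 = EC 94 B4.
Offset 3: leading byte 0xEF = 11101111 → 3-byte char #2 = EF A5 8E.
Offset 6: leading byte 0xE1 = 11100001 → 3-byte char #3 = E1 9B A1.
Offset 9: leading byte 0xF1 = 11110001 → 4-byte char #4 = F1 90 86 88.
Offset 13: leading byte 0xE8 = 11101000 → 3-byte char #5 = E8 B2 A8.
Offset 16: leading byte 0xF0 = 11110000 → 4-byte char #6 = F0 BE A5 9F.
Leading byte 0xF0 = 11110000 matches 11110xxx → 4-byte sequence.
Byte 1: 0xF0 = 11110000, payload 000 (3 bits).
Byte 2: 0xBE = 10111110 (10xxxxxx ✓), payload 111110.
Byte 3: 0xA5 = 10100101 (10xxxxxx ✓), payload 100101.
Byte 4: 0x9F = 10011111 (10xxxxxx ✓), payload 011111.
Concatenate: 000111110100101011111 = 0x3E95F (21 bits → U+3E95F).

U+3E95F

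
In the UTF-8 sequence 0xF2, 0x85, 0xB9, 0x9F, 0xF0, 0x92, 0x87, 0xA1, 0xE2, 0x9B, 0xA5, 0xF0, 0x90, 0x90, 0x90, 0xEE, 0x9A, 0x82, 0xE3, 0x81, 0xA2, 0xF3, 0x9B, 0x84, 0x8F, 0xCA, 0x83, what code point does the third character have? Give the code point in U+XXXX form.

Offset 0: leading byte 0xF2 = 11110010 → 4-byte char #1 = F2 85 B9 9F.
Offset 4: leading byte 0xF0 = 11110000 → 4-byte char #2 = F0 92 87 A1.
Offset 8: leading byte 0xE2 = 11100010 → 3-byte char #3 = E2 9B A5.
Leading byte 0xE2 = 11100010 matches 1110xxxx → 3-byte sequence.
Byte 1: 0xE2 = 11100010, payload 0010 (4 bits).
Byte 2: 0x9B = 10011011 (10xxxxxx ✓), payload 011011.
Byte 3: 0xA5 = 10100101 (10xxxxxx ✓), payload 100101.
Concatenate: 0010011011100101 = 0x26E5 (16 bits → U+26E5).

U+26E5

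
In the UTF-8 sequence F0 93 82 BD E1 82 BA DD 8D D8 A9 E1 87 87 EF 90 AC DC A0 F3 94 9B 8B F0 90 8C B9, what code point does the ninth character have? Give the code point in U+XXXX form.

Offset 0: leading byte 0xF0 = 11110000 → 4-byte char #1 = F0 93 82 BD.
Offset 4: leading byte 0xE1 = 11100001 → 3-byte char #2 = E1 82 BA.
Offset 7: leading byte 0xDD = 11011101 → 2-byte char #3 = DD 8D.
Offset 9: leading byte 0xD8 = 11011000 → 2-byte char #4 = D8 A9.
Offset 11: leading byte 0xE1 = 11100001 → 3-byte char #5 = E1 87 87.
Offset 14: leading byte 0xEF = 11101111 → 3-byte char #6 = EF 90 AC.
Offset 17: leading byte 0xDC = 11011100 → 2-byte char #7 = DC A0.
Offset 19: leading byte 0xF3 = 11110011 → 4-byte char #8 = F3 94 9B 8B.
Offset 23: leading byte 0xF0 = 11110000 → 4-byte char #9 = F0 90 8C B9.
Leading byte 0xF0 = 11110000 matches 11110xxx → 4-byte sequence.
Byte 1: 0xF0 = 11110000, payload 000 (3 bits).
Byte 2: 0x90 = 10010000 (10xxxxxx ✓), payload 010000.
Byte 3: 0x8C = 10001100 (10xxxxxx ✓), payload 001100.
Byte 4: 0xB9 = 10111001 (10xxxxxx ✓), payload 111001.
Concatenate: 000010000001100111001 = 0x10339 (21 bits → U+10339).

U+10339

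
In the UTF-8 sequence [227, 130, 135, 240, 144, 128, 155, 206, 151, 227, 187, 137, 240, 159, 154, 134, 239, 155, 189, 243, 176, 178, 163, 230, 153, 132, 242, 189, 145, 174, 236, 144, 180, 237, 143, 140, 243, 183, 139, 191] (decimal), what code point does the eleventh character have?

U+D3CC

Offset 0: leading byte 0xE3 = 11100011 → 3-byte char #1 = E3 82 87.
Offset 3: leading byte 0xF0 = 11110000 → 4-byte char #2 = F0 90 80 9B.
Offset 7: leading byte 0xCE = 11001110 → 2-byte char #3 = CE 97.
Offset 9: leading byte 0xE3 = 11100011 → 3-byte char #4 = E3 BB 89.
Offset 12: leading byte 0xF0 = 11110000 → 4-byte char #5 = F0 9F 9A 86.
Offset 16: leading byte 0xEF = 11101111 → 3-byte char #6 = EF 9B BD.
Offset 19: leading byte 0xF3 = 11110011 → 4-byte char #7 = F3 B0 B2 A3.
Offset 23: leading byte 0xE6 = 11100110 → 3-byte char #8 = E6 99 84.
Offset 26: leading byte 0xF2 = 11110010 → 4-byte char #9 = F2 BD 91 AE.
Offset 30: leading byte 0xEC = 11101100 → 3-byte char #10 = EC 90 B4.
Offset 33: leading byte 0xED = 11101101 → 3-byte char #11 = ED 8F 8C.
Leading byte 0xED = 11101101 matches 1110xxxx → 3-byte sequence.
Byte 1: 0xED = 11101101, payload 1101 (4 bits).
Byte 2: 0x8F = 10001111 (10xxxxxx ✓), payload 001111.
Byte 3: 0x8C = 10001100 (10xxxxxx ✓), payload 001100.
Concatenate: 1101001111001100 = 0xD3CC (16 bits → U+D3CC).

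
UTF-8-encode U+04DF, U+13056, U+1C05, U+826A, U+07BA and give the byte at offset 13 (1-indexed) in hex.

0xDE

1-indexed offset 13 is 0-indexed offset 12.
U+04DF → 2-byte form D3 9F at offsets 0–1.
U+13056 → 4-byte form F0 93 81 96 at offsets 2–5.
U+1C05 → 3-byte form E1 B0 85 at offsets 6–8.
U+826A → 3-byte form E8 89 AA at offsets 9–11.
U+07BA → 2-byte form DE BA at offsets 12–13.
Offset 12 falls in char 5's range; it's byte 1 of DE BA = 0xDE.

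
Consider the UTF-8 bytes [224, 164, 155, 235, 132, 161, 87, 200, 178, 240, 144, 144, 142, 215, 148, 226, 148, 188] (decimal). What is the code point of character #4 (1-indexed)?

Offset 0: leading byte 0xE0 = 11100000 → 3-byte char #1 = E0 A4 9B.
Offset 3: leading byte 0xEB = 11101011 → 3-byte char #2 = EB 84 A1.
Offset 6: leading byte 0x57 = 01010111 → 1-byte char #3 = 57.
Offset 7: leading byte 0xC8 = 11001000 → 2-byte char #4 = C8 B2.
Leading byte 0xC8 = 11001000 matches 110xxxxx → 2-byte sequence.
Byte 1: 0xC8 = 11001000, payload 01000 (5 bits).
Byte 2: 0xB2 = 10110010 (10xxxxxx ✓), payload 110010.
Concatenate: 01000110010 = 0x232 (11 bits → U+0232).

U+0232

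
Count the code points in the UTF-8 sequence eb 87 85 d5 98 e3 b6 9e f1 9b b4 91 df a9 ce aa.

Byte at offset 0: 0xEB = 11101011 → 3-byte char (#1). Advance 3.
Byte at offset 3: 0xD5 = 11010101 → 2-byte char (#2). Advance 2.
Byte at offset 5: 0xE3 = 11100011 → 3-byte char (#3). Advance 3.
Byte at offset 8: 0xF1 = 11110001 → 4-byte char (#4). Advance 4.
Byte at offset 12: 0xDF = 11011111 → 2-byte char (#5). Advance 2.
Byte at offset 14: 0xCE = 11001110 → 2-byte char (#6). Advance 2.
Reached end at offset 16 after 6 code points.

6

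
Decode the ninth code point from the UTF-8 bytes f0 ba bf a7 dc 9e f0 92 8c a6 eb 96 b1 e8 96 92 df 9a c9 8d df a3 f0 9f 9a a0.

U+1F6A0

Offset 0: leading byte 0xF0 = 11110000 → 4-byte char #1 = F0 BA BF A7.
Offset 4: leading byte 0xDC = 11011100 → 2-byte char #2 = DC 9E.
Offset 6: leading byte 0xF0 = 11110000 → 4-byte char #3 = F0 92 8C A6.
Offset 10: leading byte 0xEB = 11101011 → 3-byte char #4 = EB 96 B1.
Offset 13: leading byte 0xE8 = 11101000 → 3-byte char #5 = E8 96 92.
Offset 16: leading byte 0xDF = 11011111 → 2-byte char #6 = DF 9A.
Offset 18: leading byte 0xC9 = 11001001 → 2-byte char #7 = C9 8D.
Offset 20: leading byte 0xDF = 11011111 → 2-byte char #8 = DF A3.
Offset 22: leading byte 0xF0 = 11110000 → 4-byte char #9 = F0 9F 9A A0.
Leading byte 0xF0 = 11110000 matches 11110xxx → 4-byte sequence.
Byte 1: 0xF0 = 11110000, payload 000 (3 bits).
Byte 2: 0x9F = 10011111 (10xxxxxx ✓), payload 011111.
Byte 3: 0x9A = 10011010 (10xxxxxx ✓), payload 011010.
Byte 4: 0xA0 = 10100000 (10xxxxxx ✓), payload 100000.
Concatenate: 000011111011010100000 = 0x1F6A0 (21 bits → U+1F6A0).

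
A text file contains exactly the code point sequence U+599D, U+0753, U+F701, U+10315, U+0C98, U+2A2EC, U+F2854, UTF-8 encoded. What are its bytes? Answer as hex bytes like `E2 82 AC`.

U+599D: 3-byte form → E5 A6 9D.
U+0753: 2-byte form → DD 93.
U+F701: 3-byte form → EF 9C 81.
U+10315: 4-byte form → F0 90 8C 95.
U+0C98: 3-byte form → E0 B2 98.
U+2A2EC: 4-byte form → F0 AA 8B AC.
U+F2854: 4-byte form → F3 B2 A1 94.
Concatenated (23 bytes): E5 A6 9D DD 93 EF 9C 81 F0 90 8C 95 E0 B2 98 F0 AA 8B AC F3 B2 A1 94.

E5 A6 9D DD 93 EF 9C 81 F0 90 8C 95 E0 B2 98 F0 AA 8B AC F3 B2 A1 94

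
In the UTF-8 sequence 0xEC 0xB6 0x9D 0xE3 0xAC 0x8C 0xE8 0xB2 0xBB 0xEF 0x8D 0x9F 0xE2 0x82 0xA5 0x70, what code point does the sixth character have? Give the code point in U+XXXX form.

U+0070

Offset 0: leading byte 0xEC = 11101100 → 3-byte char #1 = EC B6 9D.
Offset 3: leading byte 0xE3 = 11100011 → 3-byte char #2 = E3 AC 8C.
Offset 6: leading byte 0xE8 = 11101000 → 3-byte char #3 = E8 B2 BB.
Offset 9: leading byte 0xEF = 11101111 → 3-byte char #4 = EF 8D 9F.
Offset 12: leading byte 0xE2 = 11100010 → 3-byte char #5 = E2 82 A5.
Offset 15: leading byte 0x70 = 01110000 → 1-byte char #6 = 70.
Leading byte 0x70 = 01110000 matches 0xxxxxxx → 1-byte sequence.
Byte 1: 0x70 = 01110000, payload 1110000 (7 bits).
Concatenate: 1110000 = 0x70 (7 bits → U+0070).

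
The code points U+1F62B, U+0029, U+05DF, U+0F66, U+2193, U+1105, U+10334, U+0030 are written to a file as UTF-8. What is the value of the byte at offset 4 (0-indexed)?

0x29

U+1F62B → 4-byte form F0 9F 98 AB at offsets 0–3.
U+0029 → 1-byte form 29 at offsets 4–4.
Offset 4 falls in char 2's range; it's byte 1 of 29 = 0x29.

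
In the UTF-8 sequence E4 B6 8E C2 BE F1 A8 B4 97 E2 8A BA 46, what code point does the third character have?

Offset 0: leading byte 0xE4 = 11100100 → 3-byte char #1 = E4 B6 8E.
Offset 3: leading byte 0xC2 = 11000010 → 2-byte char #2 = C2 BE.
Offset 5: leading byte 0xF1 = 11110001 → 4-byte char #3 = F1 A8 B4 97.
Leading byte 0xF1 = 11110001 matches 11110xxx → 4-byte sequence.
Byte 1: 0xF1 = 11110001, payload 001 (3 bits).
Byte 2: 0xA8 = 10101000 (10xxxxxx ✓), payload 101000.
Byte 3: 0xB4 = 10110100 (10xxxxxx ✓), payload 110100.
Byte 4: 0x97 = 10010111 (10xxxxxx ✓), payload 010111.
Concatenate: 001101000110100010111 = 0x68D17 (21 bits → U+68D17).

U+68D17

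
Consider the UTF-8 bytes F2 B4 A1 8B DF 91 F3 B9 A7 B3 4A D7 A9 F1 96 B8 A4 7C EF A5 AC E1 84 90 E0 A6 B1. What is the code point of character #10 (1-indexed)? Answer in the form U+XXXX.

Offset 0: leading byte 0xF2 = 11110010 → 4-byte char #1 = F2 B4 A1 8B.
Offset 4: leading byte 0xDF = 11011111 → 2-byte char #2 = DF 91.
Offset 6: leading byte 0xF3 = 11110011 → 4-byte char #3 = F3 B9 A7 B3.
Offset 10: leading byte 0x4A = 01001010 → 1-byte char #4 = 4A.
Offset 11: leading byte 0xD7 = 11010111 → 2-byte char #5 = D7 A9.
Offset 13: leading byte 0xF1 = 11110001 → 4-byte char #6 = F1 96 B8 A4.
Offset 17: leading byte 0x7C = 01111100 → 1-byte char #7 = 7C.
Offset 18: leading byte 0xEF = 11101111 → 3-byte char #8 = EF A5 AC.
Offset 21: leading byte 0xE1 = 11100001 → 3-byte char #9 = E1 84 90.
Offset 24: leading byte 0xE0 = 11100000 → 3-byte char #10 = E0 A6 B1.
Leading byte 0xE0 = 11100000 matches 1110xxxx → 3-byte sequence.
Byte 1: 0xE0 = 11100000, payload 0000 (4 bits).
Byte 2: 0xA6 = 10100110 (10xxxxxx ✓), payload 100110.
Byte 3: 0xB1 = 10110001 (10xxxxxx ✓), payload 110001.
Concatenate: 0000100110110001 = 0x9B1 (16 bits → U+09B1).

U+09B1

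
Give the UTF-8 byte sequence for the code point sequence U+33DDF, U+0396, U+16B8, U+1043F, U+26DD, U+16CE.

U+33DDF: 4-byte form → F0 B3 B7 9F.
U+0396: 2-byte form → CE 96.
U+16B8: 3-byte form → E1 9A B8.
U+1043F: 4-byte form → F0 90 90 BF.
U+26DD: 3-byte form → E2 9B 9D.
U+16CE: 3-byte form → E1 9B 8E.
Concatenated (19 bytes): F0 B3 B7 9F CE 96 E1 9A B8 F0 90 90 BF E2 9B 9D E1 9B 8E.

F0 B3 B7 9F CE 96 E1 9A B8 F0 90 90 BF E2 9B 9D E1 9B 8E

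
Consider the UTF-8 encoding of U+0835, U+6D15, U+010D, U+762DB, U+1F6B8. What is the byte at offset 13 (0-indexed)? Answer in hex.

U+0835 → 3-byte form E0 A0 B5 at offsets 0–2.
U+6D15 → 3-byte form E6 B4 95 at offsets 3–5.
U+010D → 2-byte form C4 8D at offsets 6–7.
U+762DB → 4-byte form F1 B6 8B 9B at offsets 8–11.
U+1F6B8 → 4-byte form F0 9F 9A B8 at offsets 12–15.
Offset 13 falls in char 5's range; it's byte 2 of F0 9F 9A B8 = 0x9F.

0x9F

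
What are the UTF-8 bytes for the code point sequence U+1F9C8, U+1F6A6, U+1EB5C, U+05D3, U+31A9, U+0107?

F0 9F A7 88 F0 9F 9A A6 F0 9E AD 9C D7 93 E3 86 A9 C4 87

U+1F9C8: 4-byte form → F0 9F A7 88.
U+1F6A6: 4-byte form → F0 9F 9A A6.
U+1EB5C: 4-byte form → F0 9E AD 9C.
U+05D3: 2-byte form → D7 93.
U+31A9: 3-byte form → E3 86 A9.
U+0107: 2-byte form → C4 87.
Concatenated (19 bytes): F0 9F A7 88 F0 9F 9A A6 F0 9E AD 9C D7 93 E3 86 A9 C4 87.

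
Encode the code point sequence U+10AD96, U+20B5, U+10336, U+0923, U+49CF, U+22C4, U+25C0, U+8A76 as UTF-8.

F4 8A B6 96 E2 82 B5 F0 90 8C B6 E0 A4 A3 E4 A7 8F E2 8B 84 E2 97 80 E8 A9 B6

U+10AD96: 4-byte form → F4 8A B6 96.
U+20B5: 3-byte form → E2 82 B5.
U+10336: 4-byte form → F0 90 8C B6.
U+0923: 3-byte form → E0 A4 A3.
U+49CF: 3-byte form → E4 A7 8F.
U+22C4: 3-byte form → E2 8B 84.
U+25C0: 3-byte form → E2 97 80.
U+8A76: 3-byte form → E8 A9 B6.
Concatenated (26 bytes): F4 8A B6 96 E2 82 B5 F0 90 8C B6 E0 A4 A3 E4 A7 8F E2 8B 84 E2 97 80 E8 A9 B6.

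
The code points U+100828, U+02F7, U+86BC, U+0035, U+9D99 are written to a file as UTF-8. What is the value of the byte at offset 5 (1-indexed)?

0xCB

1-indexed offset 5 is 0-indexed offset 4.
U+100828 → 4-byte form F4 80 A0 A8 at offsets 0–3.
U+02F7 → 2-byte form CB B7 at offsets 4–5.
Offset 4 falls in char 2's range; it's byte 1 of CB B7 = 0xCB.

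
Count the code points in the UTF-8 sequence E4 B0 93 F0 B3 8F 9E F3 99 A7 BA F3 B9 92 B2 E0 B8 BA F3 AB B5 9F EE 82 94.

7

Byte at offset 0: 0xE4 = 11100100 → 3-byte char (#1). Advance 3.
Byte at offset 3: 0xF0 = 11110000 → 4-byte char (#2). Advance 4.
Byte at offset 7: 0xF3 = 11110011 → 4-byte char (#3). Advance 4.
Byte at offset 11: 0xF3 = 11110011 → 4-byte char (#4). Advance 4.
Byte at offset 15: 0xE0 = 11100000 → 3-byte char (#5). Advance 3.
Byte at offset 18: 0xF3 = 11110011 → 4-byte char (#6). Advance 4.
Byte at offset 22: 0xEE = 11101110 → 3-byte char (#7). Advance 3.
Reached end at offset 25 after 7 code points.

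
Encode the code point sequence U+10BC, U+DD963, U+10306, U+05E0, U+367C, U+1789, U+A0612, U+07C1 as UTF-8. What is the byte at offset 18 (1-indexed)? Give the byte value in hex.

0x9E

1-indexed offset 18 is 0-indexed offset 17.
U+10BC → 3-byte form E1 82 BC at offsets 0–2.
U+DD963 → 4-byte form F3 9D A5 A3 at offsets 3–6.
U+10306 → 4-byte form F0 90 8C 86 at offsets 7–10.
U+05E0 → 2-byte form D7 A0 at offsets 11–12.
U+367C → 3-byte form E3 99 BC at offsets 13–15.
U+1789 → 3-byte form E1 9E 89 at offsets 16–18.
Offset 17 falls in char 6's range; it's byte 2 of E1 9E 89 = 0x9E.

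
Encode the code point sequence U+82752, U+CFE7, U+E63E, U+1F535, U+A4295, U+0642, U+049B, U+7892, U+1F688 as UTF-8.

U+82752: 4-byte form → F2 82 9D 92.
U+CFE7: 3-byte form → EC BF A7.
U+E63E: 3-byte form → EE 98 BE.
U+1F535: 4-byte form → F0 9F 94 B5.
U+A4295: 4-byte form → F2 A4 8A 95.
U+0642: 2-byte form → D9 82.
U+049B: 2-byte form → D2 9B.
U+7892: 3-byte form → E7 A2 92.
U+1F688: 4-byte form → F0 9F 9A 88.
Concatenated (29 bytes): F2 82 9D 92 EC BF A7 EE 98 BE F0 9F 94 B5 F2 A4 8A 95 D9 82 D2 9B E7 A2 92 F0 9F 9A 88.

F2 82 9D 92 EC BF A7 EE 98 BE F0 9F 94 B5 F2 A4 8A 95 D9 82 D2 9B E7 A2 92 F0 9F 9A 88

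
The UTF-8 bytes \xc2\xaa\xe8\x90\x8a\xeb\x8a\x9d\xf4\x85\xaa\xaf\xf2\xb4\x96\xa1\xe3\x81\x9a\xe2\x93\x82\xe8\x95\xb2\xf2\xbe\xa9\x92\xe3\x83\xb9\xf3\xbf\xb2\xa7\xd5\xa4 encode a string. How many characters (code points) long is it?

Byte at offset 0: 0xC2 = 11000010 → 2-byte char (#1). Advance 2.
Byte at offset 2: 0xE8 = 11101000 → 3-byte char (#2). Advance 3.
Byte at offset 5: 0xEB = 11101011 → 3-byte char (#3). Advance 3.
Byte at offset 8: 0xF4 = 11110100 → 4-byte char (#4). Advance 4.
Byte at offset 12: 0xF2 = 11110010 → 4-byte char (#5). Advance 4.
Byte at offset 16: 0xE3 = 11100011 → 3-byte char (#6). Advance 3.
Byte at offset 19: 0xE2 = 11100010 → 3-byte char (#7). Advance 3.
Byte at offset 22: 0xE8 = 11101000 → 3-byte char (#8). Advance 3.
Byte at offset 25: 0xF2 = 11110010 → 4-byte char (#9). Advance 4.
Byte at offset 29: 0xE3 = 11100011 → 3-byte char (#10). Advance 3.
Byte at offset 32: 0xF3 = 11110011 → 4-byte char (#11). Advance 4.
Byte at offset 36: 0xD5 = 11010101 → 2-byte char (#12). Advance 2.
Reached end at offset 38 after 12 code points.

12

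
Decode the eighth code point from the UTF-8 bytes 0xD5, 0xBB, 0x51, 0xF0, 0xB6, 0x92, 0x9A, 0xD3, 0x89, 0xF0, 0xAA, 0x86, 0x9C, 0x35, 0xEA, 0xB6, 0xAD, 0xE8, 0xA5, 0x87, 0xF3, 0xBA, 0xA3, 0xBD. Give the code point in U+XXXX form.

Offset 0: leading byte 0xD5 = 11010101 → 2-byte char #1 = D5 BB.
Offset 2: leading byte 0x51 = 01010001 → 1-byte char #2 = 51.
Offset 3: leading byte 0xF0 = 11110000 → 4-byte char #3 = F0 B6 92 9A.
Offset 7: leading byte 0xD3 = 11010011 → 2-byte char #4 = D3 89.
Offset 9: leading byte 0xF0 = 11110000 → 4-byte char #5 = F0 AA 86 9C.
Offset 13: leading byte 0x35 = 00110101 → 1-byte char #6 = 35.
Offset 14: leading byte 0xEA = 11101010 → 3-byte char #7 = EA B6 AD.
Offset 17: leading byte 0xE8 = 11101000 → 3-byte char #8 = E8 A5 87.
Leading byte 0xE8 = 11101000 matches 1110xxxx → 3-byte sequence.
Byte 1: 0xE8 = 11101000, payload 1000 (4 bits).
Byte 2: 0xA5 = 10100101 (10xxxxxx ✓), payload 100101.
Byte 3: 0x87 = 10000111 (10xxxxxx ✓), payload 000111.
Concatenate: 1000100101000111 = 0x8947 (16 bits → U+8947).

U+8947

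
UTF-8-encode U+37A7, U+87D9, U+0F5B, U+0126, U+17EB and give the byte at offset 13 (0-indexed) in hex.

U+37A7 → 3-byte form E3 9E A7 at offsets 0–2.
U+87D9 → 3-byte form E8 9F 99 at offsets 3–5.
U+0F5B → 3-byte form E0 BD 9B at offsets 6–8.
U+0126 → 2-byte form C4 A6 at offsets 9–10.
U+17EB → 3-byte form E1 9F AB at offsets 11–13.
Offset 13 falls in char 5's range; it's byte 3 of E1 9F AB = 0xAB.

0xAB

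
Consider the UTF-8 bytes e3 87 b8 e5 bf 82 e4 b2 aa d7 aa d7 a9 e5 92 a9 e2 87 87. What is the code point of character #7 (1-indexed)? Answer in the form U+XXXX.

Offset 0: leading byte 0xE3 = 11100011 → 3-byte char #1 = E3 87 B8.
Offset 3: leading byte 0xE5 = 11100101 → 3-byte char #2 = E5 BF 82.
Offset 6: leading byte 0xE4 = 11100100 → 3-byte char #3 = E4 B2 AA.
Offset 9: leading byte 0xD7 = 11010111 → 2-byte char #4 = D7 AA.
Offset 11: leading byte 0xD7 = 11010111 → 2-byte char #5 = D7 A9.
Offset 13: leading byte 0xE5 = 11100101 → 3-byte char #6 = E5 92 A9.
Offset 16: leading byte 0xE2 = 11100010 → 3-byte char #7 = E2 87 87.
Leading byte 0xE2 = 11100010 matches 1110xxxx → 3-byte sequence.
Byte 1: 0xE2 = 11100010, payload 0010 (4 bits).
Byte 2: 0x87 = 10000111 (10xxxxxx ✓), payload 000111.
Byte 3: 0x87 = 10000111 (10xxxxxx ✓), payload 000111.
Concatenate: 0010000111000111 = 0x21C7 (16 bits → U+21C7).

U+21C7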